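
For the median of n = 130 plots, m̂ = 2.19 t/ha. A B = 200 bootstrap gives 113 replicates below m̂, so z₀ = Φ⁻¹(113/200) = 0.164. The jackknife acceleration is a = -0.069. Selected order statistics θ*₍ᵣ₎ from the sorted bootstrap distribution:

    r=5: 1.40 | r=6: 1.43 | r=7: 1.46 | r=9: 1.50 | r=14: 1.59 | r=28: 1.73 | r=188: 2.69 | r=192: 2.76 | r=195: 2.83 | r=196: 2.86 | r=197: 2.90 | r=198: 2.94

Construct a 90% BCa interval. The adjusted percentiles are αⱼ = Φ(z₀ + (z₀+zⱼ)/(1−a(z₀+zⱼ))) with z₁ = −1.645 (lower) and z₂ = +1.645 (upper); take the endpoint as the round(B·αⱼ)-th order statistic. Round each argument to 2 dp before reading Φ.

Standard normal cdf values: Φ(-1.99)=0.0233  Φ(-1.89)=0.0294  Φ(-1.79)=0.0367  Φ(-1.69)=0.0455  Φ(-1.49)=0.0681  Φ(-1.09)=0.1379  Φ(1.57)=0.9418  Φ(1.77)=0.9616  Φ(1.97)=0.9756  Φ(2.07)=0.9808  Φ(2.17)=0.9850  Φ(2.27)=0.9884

(1.59, 2.76)

Lower: z₀ + z₁ = 0.164 + (-1.645) = -1.481; 1 − a(z₀+z₁) = 1 − (-0.069)(-1.481) = 0.8978; argument = 0.164 + (-1.481)/0.8978 = -1.4856 → -1.49.
α₁ = Φ(-1.49) = 0.0681; rank = round(200 × 0.0681) = 14; θ*₍14₎ = 1.59.
Upper: z₀ + z₂ = 1.809; 1 − a(z₀+z₂) = 1.1248; argument = 1.7723 → 1.77; α₂ = 0.9616; rank = 192; θ*₍192₎ = 2.76.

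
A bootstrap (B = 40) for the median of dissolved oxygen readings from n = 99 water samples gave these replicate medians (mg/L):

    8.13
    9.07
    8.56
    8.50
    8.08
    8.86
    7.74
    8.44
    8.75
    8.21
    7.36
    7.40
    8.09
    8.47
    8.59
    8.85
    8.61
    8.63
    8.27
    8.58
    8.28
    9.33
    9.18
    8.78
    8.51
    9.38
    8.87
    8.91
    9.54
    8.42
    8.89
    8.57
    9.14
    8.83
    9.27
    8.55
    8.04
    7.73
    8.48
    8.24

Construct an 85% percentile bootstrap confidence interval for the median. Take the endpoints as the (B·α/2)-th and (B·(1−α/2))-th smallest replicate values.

Sorted replicates: 7.36, 7.40, 7.73, 7.74, 8.04, 8.08, 8.09, 8.13, 8.21, 8.24, 8.27, 8.28, 8.42, 8.44, 8.47, 8.48, 8.50, 8.51, 8.55, 8.56, 8.57, 8.58, 8.59, 8.61, 8.63, 8.75, 8.78, 8.83, 8.85, 8.86, 8.87, 8.89, 8.91, 9.07, 9.14, 9.18, 9.27, 9.33, 9.38, 9.54
α = 0.15; lower rank = 40 × 0.075 = 3; upper rank = 40 × 0.925 = 37.
The 3rd smallest replicate is 7.73; the 37th is 9.27.

(7.73, 9.27)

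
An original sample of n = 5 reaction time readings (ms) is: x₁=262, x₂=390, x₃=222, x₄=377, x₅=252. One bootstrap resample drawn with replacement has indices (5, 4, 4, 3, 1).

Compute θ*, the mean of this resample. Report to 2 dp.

θ* = 298.00

Resample values: 252, 377, 377, 222, 262.
Mean = (252 + 377 + 377 + 222 + 262) / 5 = 1490.0 / 5 = 298.00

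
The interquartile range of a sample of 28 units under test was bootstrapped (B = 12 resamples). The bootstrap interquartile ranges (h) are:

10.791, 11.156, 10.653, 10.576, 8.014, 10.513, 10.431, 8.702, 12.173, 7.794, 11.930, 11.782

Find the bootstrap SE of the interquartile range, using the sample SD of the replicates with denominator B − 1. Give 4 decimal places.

SE* = 1.4644

Bootstrap SE is the standard deviation of the 12 replicate interquartile ranges.
Mean of replicates: (10.791 + 11.156 + 10.653 + 10.576 + 8.014 + 10.513 + 10.431 + 8.702 + 12.173 + 7.794 + 11.930 + 11.782) / 12 = 124.51500 / 12 = 10.37625
Sum of squared deviations: (+0.41475)² + (+0.77975)² + (+0.27675)² + (+0.19975)² + (−2.36225)² + (+0.13675)² + (+0.05475)² + (−1.67425)² + (+1.79675)² + (−2.58225)² + (+1.55375)² + (+1.40575)² = 23.58815
Variance = 23.58815 / 11 = 2.14438
SE* = √2.14438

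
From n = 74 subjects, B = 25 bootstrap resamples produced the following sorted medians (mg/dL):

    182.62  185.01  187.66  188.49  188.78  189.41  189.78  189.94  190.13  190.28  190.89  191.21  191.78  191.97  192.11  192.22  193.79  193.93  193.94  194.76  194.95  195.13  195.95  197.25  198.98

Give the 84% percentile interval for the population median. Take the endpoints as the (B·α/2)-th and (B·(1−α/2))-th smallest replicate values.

α = 0.16; lower rank = 25 × 0.080 = 2; upper rank = 25 × 0.920 = 23.
The 2nd smallest replicate is 185.01; the 23rd is 195.95.

(185.01, 195.95)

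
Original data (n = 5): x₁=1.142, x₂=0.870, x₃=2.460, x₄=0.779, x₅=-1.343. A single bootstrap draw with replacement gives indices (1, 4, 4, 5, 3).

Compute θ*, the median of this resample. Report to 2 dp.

Resample values: 1.142, 0.779, 0.779, -1.343, 2.460.
Sorted: -1.343, 0.779, 0.779, 1.142, 2.460
Median = middle value = 0.78

θ* = 0.78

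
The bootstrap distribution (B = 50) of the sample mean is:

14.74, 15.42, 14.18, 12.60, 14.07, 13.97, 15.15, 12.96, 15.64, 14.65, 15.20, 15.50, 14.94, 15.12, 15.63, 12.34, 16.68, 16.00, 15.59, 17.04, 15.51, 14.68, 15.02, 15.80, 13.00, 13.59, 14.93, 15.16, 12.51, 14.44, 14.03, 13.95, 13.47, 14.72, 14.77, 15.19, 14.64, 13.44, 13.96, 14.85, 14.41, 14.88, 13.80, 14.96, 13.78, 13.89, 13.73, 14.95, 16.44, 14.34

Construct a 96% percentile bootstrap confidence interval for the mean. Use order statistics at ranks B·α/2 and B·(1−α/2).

Sorted replicates: 12.34, 12.51, 12.60, 12.96, 13.00, 13.44, 13.47, 13.59, 13.73, 13.78, 13.80, 13.89, 13.95, 13.96, 13.97, 14.03, 14.07, 14.18, 14.34, 14.41, 14.44, 14.64, 14.65, 14.68, 14.72, 14.74, 14.77, 14.85, 14.88, 14.93, 14.94, 14.95, 14.96, 15.02, 15.12, 15.15, 15.16, 15.19, 15.20, 15.42, 15.50, 15.51, 15.59, 15.63, 15.64, 15.80, 16.00, 16.44, 16.68, 17.04
α = 0.04; lower rank = 50 × 0.020 = 1; upper rank = 50 × 0.980 = 49.
The 1st smallest replicate is 12.34; the 49th is 16.68.

(12.34, 16.68)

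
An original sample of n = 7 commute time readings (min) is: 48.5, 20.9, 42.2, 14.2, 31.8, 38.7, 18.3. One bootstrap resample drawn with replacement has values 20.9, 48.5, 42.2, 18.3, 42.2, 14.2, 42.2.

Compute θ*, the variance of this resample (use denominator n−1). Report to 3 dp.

θ* = 201.536

Mean = 32.6429; sum of squared deviations = 1209.2171
s² = 1209.2171 / 6 = 201.5362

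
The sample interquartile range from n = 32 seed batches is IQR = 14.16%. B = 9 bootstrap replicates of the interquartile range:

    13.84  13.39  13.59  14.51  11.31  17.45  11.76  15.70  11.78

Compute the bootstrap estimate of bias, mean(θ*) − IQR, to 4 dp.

mean(θ*) = (13.84 + 13.39 + 13.59 + 14.51 + 11.31 + 17.45 + 11.76 + 15.70 + 11.78) / 9 = 13.70333
bias = 13.70333 − 14.16

bias = −0.4567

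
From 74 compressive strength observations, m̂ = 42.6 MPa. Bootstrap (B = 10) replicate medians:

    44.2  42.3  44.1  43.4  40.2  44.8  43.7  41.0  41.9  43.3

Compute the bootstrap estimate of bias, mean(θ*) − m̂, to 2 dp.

mean(θ*) = (44.2 + 42.3 + 44.1 + 43.4 + 40.2 + 44.8 + 43.7 + 41.0 + 41.9 + 43.3) / 10 = 42.890
bias = 42.890 − 42.6

bias = +0.29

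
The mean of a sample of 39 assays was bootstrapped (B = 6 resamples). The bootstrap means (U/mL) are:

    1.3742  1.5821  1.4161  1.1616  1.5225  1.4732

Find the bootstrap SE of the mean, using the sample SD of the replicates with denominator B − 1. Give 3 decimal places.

Bootstrap SE is the standard deviation of the 6 replicate means.
Mean of replicates: (1.3742 + 1.5821 + 1.4161 + 1.1616 + 1.5225 + 1.4732) / 6 = 8.52970 / 6 = 1.42162
Sum of squared deviations: (−0.04742)² + (+0.16048)² + (−0.00552)² + (−0.26002)² + (+0.10088)² + (+0.05158)² = 0.10848
Variance = 0.10848 / 5 = 0.02170
SE* = √0.02170

SE* = 0.147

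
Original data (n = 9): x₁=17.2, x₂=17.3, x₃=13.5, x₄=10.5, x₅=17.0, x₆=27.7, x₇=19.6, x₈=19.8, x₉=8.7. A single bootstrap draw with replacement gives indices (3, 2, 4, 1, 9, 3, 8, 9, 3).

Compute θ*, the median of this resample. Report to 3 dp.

θ* = 13.500

Resample values: 13.5, 17.3, 10.5, 17.2, 8.7, 13.5, 19.8, 8.7, 13.5.
Sorted: 8.7, 8.7, 10.5, 13.5, 13.5, 13.5, 17.2, 17.3, 19.8
Median = middle value = 13.500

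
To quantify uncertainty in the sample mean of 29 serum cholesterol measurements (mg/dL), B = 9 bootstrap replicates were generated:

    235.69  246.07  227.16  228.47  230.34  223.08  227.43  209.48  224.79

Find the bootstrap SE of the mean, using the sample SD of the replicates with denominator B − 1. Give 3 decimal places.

Bootstrap SE is the standard deviation of the 9 replicate means.
Mean of replicates: (235.69 + 246.07 + 227.16 + 228.47 + 230.34 + 223.08 + 227.43 + 209.48 + 224.79) / 9 = 2052.5100 / 9 = 228.0567
Sum of squared deviations: (+7.6333)² + (+18.0133)² + (−0.8967)² + (+0.4133)² + (+2.2833)² + (−4.9767)² + (−0.6267)² + (−18.5767)² + (−3.2667)² = 769.8600
Variance = 769.8600 / 8 = 96.2325
SE* = √96.2325

SE* = 9.810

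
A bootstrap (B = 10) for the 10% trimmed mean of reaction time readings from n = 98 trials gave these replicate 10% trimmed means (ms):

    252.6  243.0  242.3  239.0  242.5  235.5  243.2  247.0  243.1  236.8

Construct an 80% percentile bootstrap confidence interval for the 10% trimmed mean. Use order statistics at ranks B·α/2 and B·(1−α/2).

Sorted replicates: 235.5, 236.8, 239.0, 242.3, 242.5, 243.0, 243.1, 243.2, 247.0, 252.6
α = 0.20; lower rank = 10 × 0.100 = 1; upper rank = 10 × 0.900 = 9.
The 1st smallest replicate is 235.5; the 9th is 247.0.

(235.5, 247.0)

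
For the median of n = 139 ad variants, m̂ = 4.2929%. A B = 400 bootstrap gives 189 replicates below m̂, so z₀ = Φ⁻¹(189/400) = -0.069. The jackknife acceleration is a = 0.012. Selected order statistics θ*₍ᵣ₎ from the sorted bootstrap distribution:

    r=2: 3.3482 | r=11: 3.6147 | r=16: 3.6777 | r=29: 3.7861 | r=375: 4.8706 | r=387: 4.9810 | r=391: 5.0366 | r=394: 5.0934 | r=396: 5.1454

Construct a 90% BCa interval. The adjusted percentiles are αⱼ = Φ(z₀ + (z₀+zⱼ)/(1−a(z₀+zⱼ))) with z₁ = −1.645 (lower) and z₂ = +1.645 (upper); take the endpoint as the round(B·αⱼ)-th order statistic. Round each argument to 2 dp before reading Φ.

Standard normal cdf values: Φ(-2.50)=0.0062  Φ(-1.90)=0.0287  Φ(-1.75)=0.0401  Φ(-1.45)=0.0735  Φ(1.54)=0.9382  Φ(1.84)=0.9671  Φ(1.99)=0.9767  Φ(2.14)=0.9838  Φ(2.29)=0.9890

Lower: z₀ + z₁ = -0.069 + (-1.645) = -1.714; 1 − a(z₀+z₁) = 1 − (0.012)(-1.714) = 1.0206; argument = -0.069 + (-1.714)/1.0206 = -1.7485 → -1.75.
α₁ = Φ(-1.75) = 0.0401; rank = round(400 × 0.0401) = 16; θ*₍16₎ = 3.6777.
Upper: z₀ + z₂ = 1.576; 1 − a(z₀+z₂) = 0.9811; argument = 1.5374 → 1.54; α₂ = 0.9382; rank = 375; θ*₍375₎ = 4.8706.

(3.6777, 4.8706)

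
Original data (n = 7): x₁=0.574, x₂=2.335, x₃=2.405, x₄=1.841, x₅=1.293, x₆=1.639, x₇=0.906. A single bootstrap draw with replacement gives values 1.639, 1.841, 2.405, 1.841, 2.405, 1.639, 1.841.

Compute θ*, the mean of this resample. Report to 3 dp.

θ* = 1.944

Mean = (1.639 + 1.841 + 2.405 + 1.841 + 2.405 + 1.639 + 1.841) / 7 = 13.6110 / 7 = 1.944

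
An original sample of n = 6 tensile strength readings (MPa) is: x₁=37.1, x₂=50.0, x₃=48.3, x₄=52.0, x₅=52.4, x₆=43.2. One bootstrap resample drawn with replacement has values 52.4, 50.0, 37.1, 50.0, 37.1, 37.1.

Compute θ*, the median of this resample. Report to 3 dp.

θ* = 43.550

Sorted: 37.1, 37.1, 37.1, 50.0, 50.0, 52.4
Median = average of the two middle values = 43.550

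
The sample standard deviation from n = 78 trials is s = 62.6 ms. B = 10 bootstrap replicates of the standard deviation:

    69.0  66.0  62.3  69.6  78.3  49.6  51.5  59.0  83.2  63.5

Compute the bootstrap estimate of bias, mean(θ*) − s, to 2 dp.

bias = +2.60

mean(θ*) = (69.0 + 66.0 + 62.3 + 69.6 + 78.3 + 49.6 + 51.5 + 59.0 + 83.2 + 63.5) / 10 = 65.200
bias = 65.200 − 62.6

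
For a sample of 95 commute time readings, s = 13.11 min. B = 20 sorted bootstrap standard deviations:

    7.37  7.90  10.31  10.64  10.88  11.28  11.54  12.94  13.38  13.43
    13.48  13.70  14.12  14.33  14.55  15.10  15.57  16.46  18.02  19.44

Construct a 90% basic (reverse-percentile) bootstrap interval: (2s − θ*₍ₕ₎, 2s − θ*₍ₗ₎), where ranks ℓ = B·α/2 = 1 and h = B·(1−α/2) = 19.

Percentile endpoints at ranks 1 and 19: θ*₍1₎ = 7.37, θ*₍19₎ = 18.02.
Basic interval reflects these around s:
  lower = 2 × 13.11 − 18.02 = 8.20
  upper = 2 × 13.11 − 7.37 = 18.85

(8.20, 18.85)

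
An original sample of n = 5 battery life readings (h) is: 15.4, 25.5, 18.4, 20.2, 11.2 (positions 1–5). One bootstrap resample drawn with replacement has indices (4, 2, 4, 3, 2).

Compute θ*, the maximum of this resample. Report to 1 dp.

θ* = 25.5

Resample values: 20.2, 25.5, 20.2, 18.4, 25.5.
Maximum = 25.5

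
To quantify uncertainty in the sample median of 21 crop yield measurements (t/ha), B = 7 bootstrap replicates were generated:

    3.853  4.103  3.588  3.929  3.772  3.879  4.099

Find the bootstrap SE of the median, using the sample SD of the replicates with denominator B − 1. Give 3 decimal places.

Bootstrap SE is the standard deviation of the 7 replicate medians.
Mean of replicates: (3.853 + 4.103 + 3.588 + 3.929 + 3.772 + 3.879 + 4.099) / 7 = 27.2230 / 7 = 3.8890
Sum of squared deviations: (−0.0360)² + (+0.2140)² + (−0.3010)² + (+0.0400)² + (−0.1170)² + (−0.0100)² + (+0.2100)² = 0.1972
Variance = 0.1972 / 6 = 0.0329
SE* = √0.0329

SE* = 0.181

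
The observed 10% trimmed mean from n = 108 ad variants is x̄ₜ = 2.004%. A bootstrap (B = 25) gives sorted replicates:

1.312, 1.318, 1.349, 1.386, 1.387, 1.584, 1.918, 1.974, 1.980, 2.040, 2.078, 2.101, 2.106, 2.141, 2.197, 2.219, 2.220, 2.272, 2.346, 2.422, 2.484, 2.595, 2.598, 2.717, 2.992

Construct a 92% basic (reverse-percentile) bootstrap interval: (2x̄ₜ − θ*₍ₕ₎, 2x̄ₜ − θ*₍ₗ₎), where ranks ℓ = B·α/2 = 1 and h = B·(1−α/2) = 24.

Percentile endpoints at ranks 1 and 24: θ*₍1₎ = 1.312, θ*₍24₎ = 2.717.
Basic interval reflects these around x̄ₜ:
  lower = 2 × 2.004 − 2.717 = 1.291
  upper = 2 × 2.004 − 1.312 = 2.696

(1.291, 2.696)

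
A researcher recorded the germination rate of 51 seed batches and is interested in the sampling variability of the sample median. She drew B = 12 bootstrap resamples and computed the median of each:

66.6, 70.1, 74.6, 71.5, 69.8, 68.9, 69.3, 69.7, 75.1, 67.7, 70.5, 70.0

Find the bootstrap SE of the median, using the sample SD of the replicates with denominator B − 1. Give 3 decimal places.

SE* = 2.471

Bootstrap SE is the standard deviation of the 12 replicate medians.
Mean of replicates: (66.6 + 70.1 + 74.6 + 71.5 + 69.8 + 68.9 + 69.3 + 69.7 + 75.1 + 67.7 + 70.5 + 70.0) / 12 = 843.8000 / 12 = 70.3167
Sum of squared deviations: (−3.7167)² + (−0.2167)² + (+4.2833)² + (+1.1833)² + (−0.5167)² + (−1.4167)² + (−1.0167)² + (−0.6167)² + (+4.7833)² + (−2.6167)² + (+0.1833)² + (−0.3167)² = 67.1567
Variance = 67.1567 / 11 = 6.1052
SE* = √6.1052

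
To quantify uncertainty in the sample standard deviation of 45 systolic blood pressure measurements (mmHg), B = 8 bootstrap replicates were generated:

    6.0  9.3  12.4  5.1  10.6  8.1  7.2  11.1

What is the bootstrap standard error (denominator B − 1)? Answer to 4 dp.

SE* = 2.5711

Bootstrap SE is the standard deviation of the 8 replicate standard deviations.
Mean of replicates: (6.0 + 9.3 + 12.4 + 5.1 + 10.6 + 8.1 + 7.2 + 11.1) / 8 = 69.80000 / 8 = 8.72500
Sum of squared deviations: (−2.72500)² + (+0.57500)² + (+3.67500)² + (−3.62500)² + (+1.87500)² + (−0.62500)² + (−1.52500)² + (+2.37500)² = 46.27500
Variance = 46.27500 / 7 = 6.61071
SE* = √6.61071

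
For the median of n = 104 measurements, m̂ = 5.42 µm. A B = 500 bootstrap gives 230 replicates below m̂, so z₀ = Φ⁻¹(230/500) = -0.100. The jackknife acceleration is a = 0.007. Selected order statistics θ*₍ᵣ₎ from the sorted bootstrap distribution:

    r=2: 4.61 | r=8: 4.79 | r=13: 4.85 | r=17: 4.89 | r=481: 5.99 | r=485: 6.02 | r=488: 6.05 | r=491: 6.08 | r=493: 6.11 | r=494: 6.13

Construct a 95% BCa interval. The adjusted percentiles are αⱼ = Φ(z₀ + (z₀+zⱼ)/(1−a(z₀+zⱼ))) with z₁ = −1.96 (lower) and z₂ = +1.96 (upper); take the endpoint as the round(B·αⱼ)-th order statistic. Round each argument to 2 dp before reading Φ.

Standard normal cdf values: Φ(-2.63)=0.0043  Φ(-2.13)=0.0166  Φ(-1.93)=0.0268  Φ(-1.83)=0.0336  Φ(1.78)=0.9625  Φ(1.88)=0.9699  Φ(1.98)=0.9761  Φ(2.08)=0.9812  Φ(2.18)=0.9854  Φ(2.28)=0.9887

Lower: z₀ + z₁ = -0.100 + (-1.960) = -2.060; 1 − a(z₀+z₁) = 1 − (0.007)(-2.060) = 1.0144; argument = -0.100 + (-2.060)/1.0144 = -2.1307 → -2.13.
α₁ = Φ(-2.13) = 0.0166; rank = round(500 × 0.0166) = 8; θ*₍8₎ = 4.79.
Upper: z₀ + z₂ = 1.860; 1 − a(z₀+z₂) = 0.9870; argument = 1.7845 → 1.78; α₂ = 0.9625; rank = 481; θ*₍481₎ = 5.99.

(4.79, 5.99)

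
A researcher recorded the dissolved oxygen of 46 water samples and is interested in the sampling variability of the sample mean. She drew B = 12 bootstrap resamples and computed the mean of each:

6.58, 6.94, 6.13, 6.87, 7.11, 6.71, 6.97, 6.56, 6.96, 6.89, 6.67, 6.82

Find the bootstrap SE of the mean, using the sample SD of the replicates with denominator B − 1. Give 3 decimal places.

Bootstrap SE is the standard deviation of the 12 replicate means.
Mean of replicates: (6.58 + 6.94 + 6.13 + 6.87 + 7.11 + 6.71 + 6.97 + 6.56 + 6.96 + 6.89 + 6.67 + 6.82) / 12 = 81.2100 / 12 = 6.7675
Sum of squared deviations: (−0.1875)² + (+0.1725)² + (−0.6375)² + (+0.1025)² + (+0.3425)² + (−0.0575)² + (+0.2025)² + (−0.2075)² + (+0.1925)² + (+0.1225)² + (−0.0975)² + (+0.0525)² = 0.7508
Variance = 0.7508 / 11 = 0.0683
SE* = √0.0683

SE* = 0.261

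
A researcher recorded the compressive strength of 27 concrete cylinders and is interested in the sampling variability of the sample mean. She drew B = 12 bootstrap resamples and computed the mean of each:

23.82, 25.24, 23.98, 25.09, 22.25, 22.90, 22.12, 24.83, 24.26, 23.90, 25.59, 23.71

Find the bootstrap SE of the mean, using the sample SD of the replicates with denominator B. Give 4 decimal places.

Bootstrap SE is the standard deviation of the 12 replicate means.
Mean of replicates: (23.82 + 25.24 + 23.98 + 25.09 + 22.25 + 22.90 + 22.12 + 24.83 + 24.26 + 23.90 + 25.59 + 23.71) / 12 = 287.69000 / 12 = 23.97417
Sum of squared deviations: (−0.15417)² + (+1.26583)² + (+0.00583)² + (+1.11583)² + (−1.72417)² + (−1.07417)² + (−1.85417)² + (+0.85583)² + (+0.28583)² + (−0.07417)² + (+1.61583)² + (−0.26417)² = 13.93609
Variance = 13.93609 / 12 = 1.16134
SE* = √1.16134

SE* = 1.0777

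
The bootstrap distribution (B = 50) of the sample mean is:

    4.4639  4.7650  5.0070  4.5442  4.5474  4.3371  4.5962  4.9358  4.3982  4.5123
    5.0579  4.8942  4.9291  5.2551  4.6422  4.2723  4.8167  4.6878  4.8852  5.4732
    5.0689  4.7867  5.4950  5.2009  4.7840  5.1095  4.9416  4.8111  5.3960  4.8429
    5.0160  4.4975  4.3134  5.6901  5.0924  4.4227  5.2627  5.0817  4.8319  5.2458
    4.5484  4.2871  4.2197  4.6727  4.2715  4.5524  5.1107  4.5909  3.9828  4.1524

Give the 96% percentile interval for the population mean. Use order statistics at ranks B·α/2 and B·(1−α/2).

(3.9828, 5.4950)

Sorted replicates: 3.9828, 4.1524, 4.2197, 4.2715, 4.2723, 4.2871, 4.3134, 4.3371, 4.3982, 4.4227, 4.4639, 4.4975, 4.5123, 4.5442, 4.5474, 4.5484, 4.5524, 4.5909, 4.5962, 4.6422, 4.6727, 4.6878, 4.7650, 4.7840, 4.7867, 4.8111, 4.8167, 4.8319, 4.8429, 4.8852, 4.8942, 4.9291, 4.9358, 4.9416, 5.0070, 5.0160, 5.0579, 5.0689, 5.0817, 5.0924, 5.1095, 5.1107, 5.2009, 5.2458, 5.2551, 5.2627, 5.3960, 5.4732, 5.4950, 5.6901
α = 0.04; lower rank = 50 × 0.020 = 1; upper rank = 50 × 0.980 = 49.
The 1st smallest replicate is 3.9828; the 49th is 5.4950.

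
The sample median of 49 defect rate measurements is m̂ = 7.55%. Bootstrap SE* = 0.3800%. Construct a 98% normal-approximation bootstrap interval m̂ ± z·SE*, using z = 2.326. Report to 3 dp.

Margin = 2.326 × 0.3800 = 0.8839
Interval: 7.55 ± 0.8839

(6.666, 8.434)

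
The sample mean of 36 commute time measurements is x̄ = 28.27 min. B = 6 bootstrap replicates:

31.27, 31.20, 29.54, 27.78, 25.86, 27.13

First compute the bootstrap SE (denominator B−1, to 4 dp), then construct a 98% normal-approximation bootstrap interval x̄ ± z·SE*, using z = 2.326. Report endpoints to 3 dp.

Mean of replicates = 28.7967; sum of squared deviations = 24.8813; SE* = √(24.8813/5) = 2.2308
Margin = 2.326 × 2.2308 = 5.1888
Interval: 28.27 ± 5.1888

(23.081, 33.459)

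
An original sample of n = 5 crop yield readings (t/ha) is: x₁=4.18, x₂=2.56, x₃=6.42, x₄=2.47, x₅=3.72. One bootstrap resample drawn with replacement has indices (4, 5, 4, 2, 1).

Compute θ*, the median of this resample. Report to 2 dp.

θ* = 2.56

Resample values: 2.47, 3.72, 2.47, 2.56, 4.18.
Sorted: 2.47, 2.47, 2.56, 3.72, 4.18
Median = middle value = 2.56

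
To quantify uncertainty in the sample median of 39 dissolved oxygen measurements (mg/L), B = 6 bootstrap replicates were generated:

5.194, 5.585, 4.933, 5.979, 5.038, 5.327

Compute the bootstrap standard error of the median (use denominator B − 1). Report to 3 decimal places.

Bootstrap SE is the standard deviation of the 6 replicate medians.
Mean of replicates: (5.194 + 5.585 + 4.933 + 5.979 + 5.038 + 5.327) / 6 = 32.0560 / 6 = 5.3427
Sum of squared deviations: (−0.1487)² + (+0.2423)² + (−0.4097)² + (+0.6363)² + (−0.3047)² + (−0.0157)² = 0.7466
Variance = 0.7466 / 5 = 0.1493
SE* = √0.1493

SE* = 0.386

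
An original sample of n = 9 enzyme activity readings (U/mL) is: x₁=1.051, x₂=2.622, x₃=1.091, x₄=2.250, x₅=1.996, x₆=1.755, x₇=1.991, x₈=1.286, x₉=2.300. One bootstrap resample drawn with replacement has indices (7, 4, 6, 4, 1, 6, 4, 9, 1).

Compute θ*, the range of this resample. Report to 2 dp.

Resample values: 1.991, 2.250, 1.755, 2.250, 1.051, 1.755, 2.250, 2.300, 1.051.
Range = 2.300 − 1.051 = 1.25

θ* = 1.25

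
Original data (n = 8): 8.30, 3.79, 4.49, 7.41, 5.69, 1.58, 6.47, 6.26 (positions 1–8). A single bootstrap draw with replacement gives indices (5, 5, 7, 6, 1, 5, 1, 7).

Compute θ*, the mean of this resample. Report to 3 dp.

θ* = 6.024

Resample values: 5.69, 5.69, 6.47, 1.58, 8.30, 5.69, 8.30, 6.47.
Mean = (5.69 + 5.69 + 6.47 + 1.58 + 8.30 + 5.69 + 8.30 + 6.47) / 8 = 48.190 / 8 = 6.024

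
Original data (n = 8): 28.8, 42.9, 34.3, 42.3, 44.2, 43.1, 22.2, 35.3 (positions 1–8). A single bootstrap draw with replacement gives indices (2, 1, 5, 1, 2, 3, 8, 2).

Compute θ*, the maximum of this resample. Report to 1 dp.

θ* = 44.2

Resample values: 42.9, 28.8, 44.2, 28.8, 42.9, 34.3, 35.3, 42.9.
Maximum = 44.2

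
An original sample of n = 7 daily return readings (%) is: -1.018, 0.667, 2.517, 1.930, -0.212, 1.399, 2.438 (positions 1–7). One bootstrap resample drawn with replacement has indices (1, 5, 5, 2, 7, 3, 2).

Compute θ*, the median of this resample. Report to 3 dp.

Resample values: -1.018, -0.212, -0.212, 0.667, 2.438, 2.517, 0.667.
Sorted: -1.018, -0.212, -0.212, 0.667, 0.667, 2.438, 2.517
Median = middle value = 0.667

θ* = 0.667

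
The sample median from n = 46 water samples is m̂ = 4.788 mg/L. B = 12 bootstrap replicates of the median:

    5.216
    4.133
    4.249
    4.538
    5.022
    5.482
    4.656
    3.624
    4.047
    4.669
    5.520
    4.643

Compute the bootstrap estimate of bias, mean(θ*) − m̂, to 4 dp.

bias = −0.1381

mean(θ*) = (5.216 + 4.133 + 4.249 + 4.538 + 5.022 + 5.482 + 4.656 + 3.624 + 4.047 + 4.669 + 5.520 + 4.643) / 12 = 4.64992
bias = 4.64992 − 4.788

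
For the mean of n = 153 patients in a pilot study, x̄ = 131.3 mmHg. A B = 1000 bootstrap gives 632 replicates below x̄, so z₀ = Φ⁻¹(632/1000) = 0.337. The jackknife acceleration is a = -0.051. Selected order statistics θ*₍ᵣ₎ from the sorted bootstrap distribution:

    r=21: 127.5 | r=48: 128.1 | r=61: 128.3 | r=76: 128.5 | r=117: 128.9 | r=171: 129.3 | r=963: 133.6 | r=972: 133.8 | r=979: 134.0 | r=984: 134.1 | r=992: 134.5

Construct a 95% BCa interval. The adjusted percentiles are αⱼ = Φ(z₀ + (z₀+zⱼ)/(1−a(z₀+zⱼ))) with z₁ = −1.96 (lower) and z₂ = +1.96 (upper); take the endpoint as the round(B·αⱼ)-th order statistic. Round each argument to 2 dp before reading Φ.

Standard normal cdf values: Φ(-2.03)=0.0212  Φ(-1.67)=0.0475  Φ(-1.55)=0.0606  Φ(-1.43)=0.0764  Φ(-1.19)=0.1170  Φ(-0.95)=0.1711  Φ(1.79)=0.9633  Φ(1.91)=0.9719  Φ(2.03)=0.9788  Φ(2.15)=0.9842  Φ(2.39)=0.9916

Lower: z₀ + z₁ = 0.337 + (-1.960) = -1.623; 1 − a(z₀+z₁) = 1 − (-0.051)(-1.623) = 0.9172; argument = 0.337 + (-1.623)/0.9172 = -1.4325 → -1.43.
α₁ = Φ(-1.43) = 0.0764; rank = round(1000 × 0.0764) = 76; θ*₍76₎ = 128.5.
Upper: z₀ + z₂ = 2.297; 1 − a(z₀+z₂) = 1.1171; argument = 2.3931 → 2.39; α₂ = 0.9916; rank = 992; θ*₍992₎ = 134.5.

(128.5, 134.5)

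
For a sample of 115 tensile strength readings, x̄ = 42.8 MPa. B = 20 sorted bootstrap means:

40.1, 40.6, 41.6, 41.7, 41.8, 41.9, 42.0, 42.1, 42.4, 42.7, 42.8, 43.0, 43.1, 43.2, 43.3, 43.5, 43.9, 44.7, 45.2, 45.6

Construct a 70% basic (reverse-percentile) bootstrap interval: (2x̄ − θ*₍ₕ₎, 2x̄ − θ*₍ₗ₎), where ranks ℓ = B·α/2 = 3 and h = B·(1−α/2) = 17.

(41.7, 44.0)

Percentile endpoints at ranks 3 and 17: θ*₍3₎ = 41.6, θ*₍17₎ = 43.9.
Basic interval reflects these around x̄:
  lower = 2 × 42.8 − 43.9 = 41.7
  upper = 2 × 42.8 − 41.6 = 44.0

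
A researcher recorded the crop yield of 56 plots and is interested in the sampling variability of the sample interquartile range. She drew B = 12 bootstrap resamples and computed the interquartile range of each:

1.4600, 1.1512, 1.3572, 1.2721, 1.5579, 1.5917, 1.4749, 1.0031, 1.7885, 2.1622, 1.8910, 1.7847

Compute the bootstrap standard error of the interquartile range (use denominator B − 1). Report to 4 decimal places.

Bootstrap SE is the standard deviation of the 12 replicate interquartile ranges.
Mean of replicates: (1.4600 + 1.1512 + 1.3572 + 1.2721 + 1.5579 + 1.5917 + 1.4749 + 1.0031 + 1.7885 + 2.1622 + 1.8910 + 1.7847) / 12 = 18.49450 / 12 = 1.54121
Sum of squared deviations: (−0.08121)² + (−0.39001)² + (−0.18401)² + (−0.26911)² + (+0.01669)² + (+0.05049)² + (−0.06631)² + (−0.53811)² + (+0.24729)² + (+0.62099)² + (+0.34979)² + (+0.24349)² = 1.19019
Variance = 1.19019 / 11 = 0.10820
SE* = √0.10820

SE* = 0.3289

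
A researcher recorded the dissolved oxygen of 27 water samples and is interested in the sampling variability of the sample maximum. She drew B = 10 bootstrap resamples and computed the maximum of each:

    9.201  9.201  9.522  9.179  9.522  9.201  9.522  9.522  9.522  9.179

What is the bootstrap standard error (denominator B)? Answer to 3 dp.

SE* = 0.165

Bootstrap SE is the standard deviation of the 10 replicate maximums.
Mean of replicates: (9.201 + 9.201 + 9.522 + 9.179 + 9.522 + 9.201 + 9.522 + 9.522 + 9.522 + 9.179) / 10 = 93.5710 / 10 = 9.3571
Sum of squared deviations: (−0.1561)² + (−0.1561)² + (+0.1649)² + (−0.1781)² + (+0.1649)² + (−0.1561)² + (+0.1649)² + (+0.1649)² + (+0.1649)² + (−0.1781)² = 0.2725
Variance = 0.2725 / 10 = 0.0273
SE* = √0.0273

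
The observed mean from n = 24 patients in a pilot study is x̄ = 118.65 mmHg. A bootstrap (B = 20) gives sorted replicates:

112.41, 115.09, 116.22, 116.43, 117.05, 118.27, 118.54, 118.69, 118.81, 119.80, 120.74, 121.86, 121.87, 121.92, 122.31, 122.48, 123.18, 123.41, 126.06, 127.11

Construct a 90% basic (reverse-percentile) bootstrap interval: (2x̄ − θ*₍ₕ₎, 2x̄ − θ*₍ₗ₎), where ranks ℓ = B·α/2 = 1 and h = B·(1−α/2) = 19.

Percentile endpoints at ranks 1 and 19: θ*₍1₎ = 112.41, θ*₍19₎ = 126.06.
Basic interval reflects these around x̄:
  lower = 2 × 118.65 − 126.06 = 111.24
  upper = 2 × 118.65 − 112.41 = 124.89

(111.24, 124.89)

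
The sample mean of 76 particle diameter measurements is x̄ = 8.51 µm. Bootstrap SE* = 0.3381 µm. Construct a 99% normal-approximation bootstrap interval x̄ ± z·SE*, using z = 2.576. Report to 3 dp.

(7.639, 9.381)

Margin = 2.576 × 0.3381 = 0.8709
Interval: 8.51 ± 0.8709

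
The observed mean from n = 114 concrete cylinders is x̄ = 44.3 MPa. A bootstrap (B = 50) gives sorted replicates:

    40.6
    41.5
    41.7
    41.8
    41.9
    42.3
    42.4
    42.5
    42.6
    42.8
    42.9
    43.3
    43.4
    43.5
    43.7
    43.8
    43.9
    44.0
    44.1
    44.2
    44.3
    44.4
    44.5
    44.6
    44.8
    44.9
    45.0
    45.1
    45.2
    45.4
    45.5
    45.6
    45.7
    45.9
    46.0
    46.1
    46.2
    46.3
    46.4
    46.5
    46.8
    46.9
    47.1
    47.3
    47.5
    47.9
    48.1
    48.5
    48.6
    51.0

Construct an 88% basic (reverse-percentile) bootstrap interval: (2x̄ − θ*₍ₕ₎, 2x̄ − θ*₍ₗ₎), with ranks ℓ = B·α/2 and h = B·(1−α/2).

(40.5, 46.9)

Percentile endpoints at ranks 3 and 47: θ*₍3₎ = 41.7, θ*₍47₎ = 48.1.
Basic interval reflects these around x̄:
  lower = 2 × 44.3 − 48.1 = 40.5
  upper = 2 × 44.3 − 41.7 = 46.9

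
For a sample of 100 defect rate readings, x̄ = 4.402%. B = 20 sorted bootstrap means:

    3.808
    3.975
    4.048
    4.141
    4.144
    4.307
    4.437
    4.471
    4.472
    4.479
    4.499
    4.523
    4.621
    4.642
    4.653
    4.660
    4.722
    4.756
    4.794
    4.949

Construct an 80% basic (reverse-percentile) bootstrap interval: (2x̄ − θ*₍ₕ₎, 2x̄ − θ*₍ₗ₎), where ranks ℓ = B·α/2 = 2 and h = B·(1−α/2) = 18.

(4.048, 4.829)

Percentile endpoints at ranks 2 and 18: θ*₍2₎ = 3.975, θ*₍18₎ = 4.756.
Basic interval reflects these around x̄:
  lower = 2 × 4.402 − 4.756 = 4.048
  upper = 2 × 4.402 − 3.975 = 4.829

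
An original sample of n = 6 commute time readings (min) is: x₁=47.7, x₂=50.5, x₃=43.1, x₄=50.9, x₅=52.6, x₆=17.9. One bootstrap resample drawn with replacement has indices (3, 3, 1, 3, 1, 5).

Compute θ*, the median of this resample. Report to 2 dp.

Resample values: 43.1, 43.1, 47.7, 43.1, 47.7, 52.6.
Sorted: 43.1, 43.1, 43.1, 47.7, 47.7, 52.6
Median = average of the two middle values = 45.40

θ* = 45.40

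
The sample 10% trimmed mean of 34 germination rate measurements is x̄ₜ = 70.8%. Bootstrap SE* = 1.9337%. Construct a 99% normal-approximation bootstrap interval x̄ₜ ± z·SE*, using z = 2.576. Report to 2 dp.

(65.82, 75.78)

Margin = 2.576 × 1.9337 = 4.981
Interval: 70.8 ± 4.981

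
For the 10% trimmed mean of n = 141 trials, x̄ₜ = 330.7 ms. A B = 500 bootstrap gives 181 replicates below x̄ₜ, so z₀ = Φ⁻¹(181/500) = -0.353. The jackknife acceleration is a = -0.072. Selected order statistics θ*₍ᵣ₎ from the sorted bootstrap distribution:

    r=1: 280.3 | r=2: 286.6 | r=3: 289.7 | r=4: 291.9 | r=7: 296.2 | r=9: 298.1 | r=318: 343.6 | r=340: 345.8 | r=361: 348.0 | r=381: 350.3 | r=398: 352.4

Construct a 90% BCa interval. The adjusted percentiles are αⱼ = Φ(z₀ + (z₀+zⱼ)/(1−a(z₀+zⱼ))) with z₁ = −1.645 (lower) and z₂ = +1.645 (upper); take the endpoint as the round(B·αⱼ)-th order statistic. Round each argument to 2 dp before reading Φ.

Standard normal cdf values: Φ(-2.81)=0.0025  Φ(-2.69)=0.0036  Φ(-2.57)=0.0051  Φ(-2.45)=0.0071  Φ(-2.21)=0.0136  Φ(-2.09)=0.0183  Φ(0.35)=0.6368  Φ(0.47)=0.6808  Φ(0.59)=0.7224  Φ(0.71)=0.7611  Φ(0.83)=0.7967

Lower: z₀ + z₁ = -0.353 + (-1.645) = -1.998; 1 − a(z₀+z₁) = 1 − (-0.072)(-1.998) = 0.8561; argument = -0.353 + (-1.998)/0.8561 = -2.6867 → -2.69.
α₁ = Φ(-2.69) = 0.0036; rank = round(500 × 0.0036) = 2; θ*₍2₎ = 286.6.
Upper: z₀ + z₂ = 1.292; 1 − a(z₀+z₂) = 1.0930; argument = 0.8290 → 0.83; α₂ = 0.7967; rank = 398; θ*₍398₎ = 352.4.

(286.6, 352.4)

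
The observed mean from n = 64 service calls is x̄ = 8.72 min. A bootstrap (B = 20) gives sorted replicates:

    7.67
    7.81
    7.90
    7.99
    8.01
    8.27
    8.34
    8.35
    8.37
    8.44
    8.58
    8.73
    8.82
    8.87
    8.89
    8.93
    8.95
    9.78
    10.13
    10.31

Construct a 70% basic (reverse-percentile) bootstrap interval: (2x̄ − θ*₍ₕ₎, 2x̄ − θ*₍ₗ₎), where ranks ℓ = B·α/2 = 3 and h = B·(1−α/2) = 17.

Percentile endpoints at ranks 3 and 17: θ*₍3₎ = 7.90, θ*₍17₎ = 8.95.
Basic interval reflects these around x̄:
  lower = 2 × 8.72 − 8.95 = 8.49
  upper = 2 × 8.72 − 7.90 = 9.54

(8.49, 9.54)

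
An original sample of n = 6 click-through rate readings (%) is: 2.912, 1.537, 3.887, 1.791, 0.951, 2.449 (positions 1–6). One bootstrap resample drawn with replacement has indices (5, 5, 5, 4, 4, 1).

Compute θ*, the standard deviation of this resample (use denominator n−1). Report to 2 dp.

Resample values: 0.951, 0.951, 0.951, 1.791, 1.791, 2.912.
Mean = 1.5578; sum of squared deviations = 3.0472
s² = 3.0472 / 5 = 0.6094
s = √0.6094 = 0.78

θ* = 0.78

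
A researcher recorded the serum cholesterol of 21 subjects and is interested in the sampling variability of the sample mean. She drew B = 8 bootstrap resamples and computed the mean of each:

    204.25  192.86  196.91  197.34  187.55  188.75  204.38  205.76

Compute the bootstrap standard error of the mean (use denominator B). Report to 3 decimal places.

SE* = 6.689

Bootstrap SE is the standard deviation of the 8 replicate means.
Mean of replicates: (204.25 + 192.86 + 196.91 + 197.34 + 187.55 + 188.75 + 204.38 + 205.76) / 8 = 1577.8000 / 8 = 197.2250
Sum of squared deviations: (+7.0250)² + (−4.3650)² + (−0.3150)² + (+0.1150)² + (−9.6750)² + (−8.4750)² + (+7.1550)² + (+8.5350)² = 357.9878
Variance = 357.9878 / 8 = 44.7485
SE* = √44.7485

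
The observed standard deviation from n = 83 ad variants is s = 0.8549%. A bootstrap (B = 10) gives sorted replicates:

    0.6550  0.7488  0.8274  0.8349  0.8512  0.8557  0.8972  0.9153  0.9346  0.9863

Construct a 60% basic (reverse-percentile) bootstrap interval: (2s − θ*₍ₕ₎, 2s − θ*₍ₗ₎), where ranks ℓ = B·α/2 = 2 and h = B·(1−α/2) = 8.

(0.7945, 0.9610)

Percentile endpoints at ranks 2 and 8: θ*₍2₎ = 0.7488, θ*₍8₎ = 0.9153.
Basic interval reflects these around s:
  lower = 2 × 0.8549 − 0.9153 = 0.7945
  upper = 2 × 0.8549 − 0.7488 = 0.9610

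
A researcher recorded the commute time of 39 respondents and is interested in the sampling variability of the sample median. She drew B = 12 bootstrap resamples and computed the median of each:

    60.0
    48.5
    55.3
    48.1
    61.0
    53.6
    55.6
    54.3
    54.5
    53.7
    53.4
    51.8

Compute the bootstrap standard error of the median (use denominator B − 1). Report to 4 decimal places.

Bootstrap SE is the standard deviation of the 12 replicate medians.
Mean of replicates: (60.0 + 48.5 + 55.3 + 48.1 + 61.0 + 53.6 + 55.6 + 54.3 + 54.5 + 53.7 + 53.4 + 51.8) / 12 = 649.80000 / 12 = 54.15000
Sum of squared deviations: (+5.85000)² + (−5.65000)² + (+1.15000)² + (−6.05000)² + (+6.85000)² + (−0.55000)² + (+1.45000)² + (+0.15000)² + (+0.35000)² + (−0.45000)² + (−0.75000)² + (−2.35000)² = 159.83000
Variance = 159.83000 / 11 = 14.53000
SE* = √14.53000

SE* = 3.8118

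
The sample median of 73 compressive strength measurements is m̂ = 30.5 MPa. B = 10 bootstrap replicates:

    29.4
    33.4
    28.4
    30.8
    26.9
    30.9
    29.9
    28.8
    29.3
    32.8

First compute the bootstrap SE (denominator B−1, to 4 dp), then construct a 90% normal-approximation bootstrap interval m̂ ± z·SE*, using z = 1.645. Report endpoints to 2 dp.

Mean of replicates = 30.0600; sum of squared deviations = 35.2840; SE* = √(35.2840/9) = 1.9800
Margin = 1.645 × 1.9800 = 3.257
Interval: 30.5 ± 3.257

(27.24, 33.76)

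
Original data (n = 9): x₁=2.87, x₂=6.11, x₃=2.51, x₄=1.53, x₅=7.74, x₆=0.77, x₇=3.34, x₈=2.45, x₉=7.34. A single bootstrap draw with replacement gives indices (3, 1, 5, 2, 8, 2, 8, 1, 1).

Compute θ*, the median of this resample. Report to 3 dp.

θ* = 2.870

Resample values: 2.51, 2.87, 7.74, 6.11, 2.45, 6.11, 2.45, 2.87, 2.87.
Sorted: 2.45, 2.45, 2.51, 2.87, 2.87, 2.87, 6.11, 6.11, 7.74
Median = middle value = 2.870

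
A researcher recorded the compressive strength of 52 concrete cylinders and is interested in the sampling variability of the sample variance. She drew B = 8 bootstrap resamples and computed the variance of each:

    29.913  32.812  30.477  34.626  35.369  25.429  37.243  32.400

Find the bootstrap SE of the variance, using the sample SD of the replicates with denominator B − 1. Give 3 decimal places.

Bootstrap SE is the standard deviation of the 8 replicate variances.
Mean of replicates: (29.913 + 32.812 + 30.477 + 34.626 + 35.369 + 25.429 + 37.243 + 32.400) / 8 = 258.2690 / 8 = 32.2836
Sum of squared deviations: (−2.3706)² + (+0.5284)² + (−1.8066)² + (+2.3424)² + (+3.0854)² + (−6.8546)² + (+4.9594)² + (+0.1164)² = 95.7640
Variance = 95.7640 / 7 = 13.6806
SE* = √13.6806

SE* = 3.699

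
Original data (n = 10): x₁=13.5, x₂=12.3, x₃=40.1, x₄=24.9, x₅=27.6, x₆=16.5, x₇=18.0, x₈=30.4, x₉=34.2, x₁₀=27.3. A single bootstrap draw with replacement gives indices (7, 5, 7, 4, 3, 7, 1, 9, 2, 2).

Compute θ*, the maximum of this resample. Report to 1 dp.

θ* = 40.1

Resample values: 18.0, 27.6, 18.0, 24.9, 40.1, 18.0, 13.5, 34.2, 12.3, 12.3.
Maximum = 40.1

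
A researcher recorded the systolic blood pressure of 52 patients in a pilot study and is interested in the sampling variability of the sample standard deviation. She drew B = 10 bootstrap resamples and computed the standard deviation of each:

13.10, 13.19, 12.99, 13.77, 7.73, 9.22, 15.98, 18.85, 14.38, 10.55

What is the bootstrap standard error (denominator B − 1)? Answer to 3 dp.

Bootstrap SE is the standard deviation of the 10 replicate standard deviations.
Mean of replicates: (13.10 + 13.19 + 12.99 + 13.77 + 7.73 + 9.22 + 15.98 + 18.85 + 14.38 + 10.55) / 10 = 129.7600 / 10 = 12.9760
Sum of squared deviations: (+0.1240)² + (+0.2140)² + (+0.0140)² + (+0.7940)² + (−5.2460)² + (−3.7560)² + (+3.0040)² + (+5.8740)² + (+1.4040)² + (−2.4260)² = 93.7044
Variance = 93.7044 / 9 = 10.4116
SE* = √10.4116

SE* = 3.227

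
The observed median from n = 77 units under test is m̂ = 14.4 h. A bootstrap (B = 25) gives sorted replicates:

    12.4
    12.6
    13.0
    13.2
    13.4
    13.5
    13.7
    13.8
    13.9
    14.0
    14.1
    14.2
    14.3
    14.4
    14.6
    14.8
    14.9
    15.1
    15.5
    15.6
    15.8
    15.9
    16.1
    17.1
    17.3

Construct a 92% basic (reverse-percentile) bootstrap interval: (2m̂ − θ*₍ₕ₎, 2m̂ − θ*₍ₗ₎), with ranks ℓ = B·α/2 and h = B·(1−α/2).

(11.7, 16.4)

Percentile endpoints at ranks 1 and 24: θ*₍1₎ = 12.4, θ*₍24₎ = 17.1.
Basic interval reflects these around m̂:
  lower = 2 × 14.4 − 17.1 = 11.7
  upper = 2 × 14.4 − 12.4 = 16.4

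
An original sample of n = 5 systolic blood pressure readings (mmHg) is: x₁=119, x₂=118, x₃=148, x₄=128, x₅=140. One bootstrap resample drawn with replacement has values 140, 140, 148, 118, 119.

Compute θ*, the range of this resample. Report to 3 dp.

Range = 148 − 118 = 30.000

θ* = 30.000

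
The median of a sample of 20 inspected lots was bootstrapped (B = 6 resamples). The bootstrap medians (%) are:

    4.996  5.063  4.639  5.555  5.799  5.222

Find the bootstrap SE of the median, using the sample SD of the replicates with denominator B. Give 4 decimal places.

Bootstrap SE is the standard deviation of the 6 replicate medians.
Mean of replicates: (4.996 + 5.063 + 4.639 + 5.555 + 5.799 + 5.222) / 6 = 31.27400 / 6 = 5.21233
Sum of squared deviations: (−0.21633)² + (−0.14933)² + (−0.57333)² + (+0.34267)² + (+0.58667)² + (+0.00967)² = 0.85950
Variance = 0.85950 / 6 = 0.14325
SE* = √0.14325

SE* = 0.3785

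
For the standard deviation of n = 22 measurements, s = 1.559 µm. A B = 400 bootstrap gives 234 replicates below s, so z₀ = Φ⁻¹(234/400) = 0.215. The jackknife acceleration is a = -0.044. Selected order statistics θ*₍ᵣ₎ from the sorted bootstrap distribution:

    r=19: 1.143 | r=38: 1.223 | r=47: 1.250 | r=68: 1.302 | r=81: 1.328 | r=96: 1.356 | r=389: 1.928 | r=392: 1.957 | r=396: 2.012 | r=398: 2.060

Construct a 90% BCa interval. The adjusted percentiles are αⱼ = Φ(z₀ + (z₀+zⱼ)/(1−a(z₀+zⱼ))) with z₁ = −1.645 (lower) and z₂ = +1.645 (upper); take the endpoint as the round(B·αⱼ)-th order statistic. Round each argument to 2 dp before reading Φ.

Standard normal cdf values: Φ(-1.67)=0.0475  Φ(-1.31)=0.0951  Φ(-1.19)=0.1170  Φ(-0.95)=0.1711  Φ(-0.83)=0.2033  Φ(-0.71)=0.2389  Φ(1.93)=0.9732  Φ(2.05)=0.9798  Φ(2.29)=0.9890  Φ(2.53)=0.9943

Lower: z₀ + z₁ = 0.215 + (-1.645) = -1.430; 1 − a(z₀+z₁) = 1 − (-0.044)(-1.430) = 0.9371; argument = 0.215 + (-1.430)/0.9371 = -1.3110 → -1.31.
α₁ = Φ(-1.31) = 0.0951; rank = round(400 × 0.0951) = 38; θ*₍38₎ = 1.223.
Upper: z₀ + z₂ = 1.860; 1 − a(z₀+z₂) = 1.0818; argument = 1.9343 → 1.93; α₂ = 0.9732; rank = 389; θ*₍389₎ = 1.928.

(1.223, 1.928)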